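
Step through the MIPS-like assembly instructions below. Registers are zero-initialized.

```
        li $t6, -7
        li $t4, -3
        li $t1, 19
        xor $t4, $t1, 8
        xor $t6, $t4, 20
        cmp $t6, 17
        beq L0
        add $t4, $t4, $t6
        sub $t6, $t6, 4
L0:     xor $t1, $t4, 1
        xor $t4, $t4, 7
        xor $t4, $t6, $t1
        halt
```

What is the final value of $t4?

$t6=-7
$t4=-3
$t1=19
$t4=19^8=27
$t6=27^20=15
cmp $t6, 17  (cmp 15,17)
beq L0: not taken
$t4=27+15=42
$t6=15-4=11
$t1=42^1=43
$t4=42^7=45
$t4=11^43=32
halt.

32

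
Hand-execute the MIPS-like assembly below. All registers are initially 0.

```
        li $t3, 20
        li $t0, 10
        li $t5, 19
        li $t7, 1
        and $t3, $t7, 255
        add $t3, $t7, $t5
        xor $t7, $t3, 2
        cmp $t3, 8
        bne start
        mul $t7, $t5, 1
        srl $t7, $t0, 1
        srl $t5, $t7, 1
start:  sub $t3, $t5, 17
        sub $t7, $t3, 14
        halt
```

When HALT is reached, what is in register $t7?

-12

$t3=20
$t0=10
$t5=19
$t7=1
$t3=1&255=1
$t3=1+19=20
$t7=20^2=22
cmp $t3, 8  (cmp 20,8)
bne start: taken
$t3=19-17=2
$t7=2-14=-12
halt.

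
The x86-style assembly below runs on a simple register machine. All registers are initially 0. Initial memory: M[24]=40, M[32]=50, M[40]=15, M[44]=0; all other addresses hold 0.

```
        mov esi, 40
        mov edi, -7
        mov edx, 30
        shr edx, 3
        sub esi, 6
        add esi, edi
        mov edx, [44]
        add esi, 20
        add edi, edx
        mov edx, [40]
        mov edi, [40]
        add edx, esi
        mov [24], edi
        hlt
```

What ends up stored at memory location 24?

15

esi=40
edi=-7
edx=30
edx=30>>3=3
esi=40-6=34
esi=34+(-7)=27
edx=M[44]=0
esi=27+20=47
edi=(-7)+0=-7
edx=M[40]=15
edi=M[40]=15
edx=15+47=62
mov [24], edi → M[24]=15
halt.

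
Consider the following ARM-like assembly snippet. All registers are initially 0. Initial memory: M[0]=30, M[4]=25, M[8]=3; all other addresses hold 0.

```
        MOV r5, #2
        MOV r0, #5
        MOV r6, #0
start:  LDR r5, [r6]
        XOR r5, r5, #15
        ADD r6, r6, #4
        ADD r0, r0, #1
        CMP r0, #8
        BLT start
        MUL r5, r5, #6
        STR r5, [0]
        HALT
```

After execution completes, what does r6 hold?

after MOV r5, #2: r5=2
after MOV r0, #5: r0=5
after MOV r6, #0: r6=0
after LDR r5, [r6]: r5=M[0]=30
after XOR r5, r5, #15: r5=30^15=17
after ADD r6, r6, #4: r6=0+4=4
after ADD r0, r0, #1: r0=5+1=6
CMP r0, #8  (cmp 6,8)
BLT start: taken
after LDR r5, [r6]: r5=M[4]=25
after XOR r5, r5, #15: r5=25^15=22
after ADD r6, r6, #4: r6=4+4=8
after ADD r0, r0, #1: r0=6+1=7
CMP r0, #8  (cmp 7,8)
BLT start: taken
after LDR r5, [r6]: r5=M[8]=3
after XOR r5, r5, #15: r5=3^15=12
after ADD r6, r6, #4: r6=8+4=12
after ADD r0, r0, #1: r0=7+1=8
CMP r0, #8  (cmp 8,8)
BLT start: not taken
after MUL r5, r5, #6: r5=12*6=72
STR r5, [0] → M[0]=72
halt.

12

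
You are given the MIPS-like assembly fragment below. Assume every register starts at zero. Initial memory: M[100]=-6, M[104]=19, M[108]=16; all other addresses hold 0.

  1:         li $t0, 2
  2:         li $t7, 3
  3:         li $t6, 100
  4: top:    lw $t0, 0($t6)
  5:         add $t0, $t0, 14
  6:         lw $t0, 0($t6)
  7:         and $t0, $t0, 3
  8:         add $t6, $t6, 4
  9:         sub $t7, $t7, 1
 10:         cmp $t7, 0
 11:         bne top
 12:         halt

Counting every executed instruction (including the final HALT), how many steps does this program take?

li $t0, 2 → $t0=2
li $t7, 3 → $t7=3
li $t6, 100 → $t6=100
lw $t0, 0($t6) → $t0=M[100]=-6
add $t0, $t0, 14 → $t0=(-6)+14=8
lw $t0, 0($t6) → $t0=M[100]=-6
and $t0, $t0, 3 → $t0=(-6)&3=2
add $t6, $t6, 4 → $t6=100+4=104
sub $t7, $t7, 1 → $t7=3-1=2
cmp $t7, 0  (cmp 2,0)
bne top: taken
lw $t0, 0($t6) → $t0=M[104]=19
add $t0, $t0, 14 → $t0=19+14=33
lw $t0, 0($t6) → $t0=M[104]=19
and $t0, $t0, 3 → $t0=19&3=3
add $t6, $t6, 4 → $t6=104+4=108
sub $t7, $t7, 1 → $t7=2-1=1
cmp $t7, 0  (cmp 1,0)
bne top: taken
lw $t0, 0($t6) → $t0=M[108]=16
add $t0, $t0, 14 → $t0=16+14=30
lw $t0, 0($t6) → $t0=M[108]=16
and $t0, $t0, 3 → $t0=16&3=0
add $t6, $t6, 4 → $t6=108+4=112
sub $t7, $t7, 1 → $t7=1-1=0
cmp $t7, 0  (cmp 0,0)
bne top: not taken
halt.
Total executed instructions: 28.

28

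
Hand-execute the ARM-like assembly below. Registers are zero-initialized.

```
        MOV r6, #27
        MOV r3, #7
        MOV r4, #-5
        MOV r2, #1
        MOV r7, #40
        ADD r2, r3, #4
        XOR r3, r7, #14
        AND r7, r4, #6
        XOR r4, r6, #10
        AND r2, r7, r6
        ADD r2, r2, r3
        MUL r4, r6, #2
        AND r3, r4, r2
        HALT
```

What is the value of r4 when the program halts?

54

r6=27
r3=7
r4=-5
r2=1
r7=40
r2=7+4=11
r3=40^14=38
r7=(-5)&6=2
r4=27^10=17
r2=2&27=2
r2=2+38=40
r4=27*2=54
r3=54&40=32
halt.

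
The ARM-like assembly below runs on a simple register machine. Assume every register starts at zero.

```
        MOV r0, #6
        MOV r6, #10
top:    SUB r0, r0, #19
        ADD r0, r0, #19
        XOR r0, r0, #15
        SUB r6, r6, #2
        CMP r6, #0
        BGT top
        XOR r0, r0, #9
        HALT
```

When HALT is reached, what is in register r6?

MOV r0, #6 → r0=6
MOV r6, #10 → r6=10
SUB r0, r0, #19 → r0=6-19=-13
ADD r0, r0, #19 → r0=(-13)+19=6
XOR r0, r0, #15 → r0=6^15=9
SUB r6, r6, #2 → r6=10-2=8
CMP r6, #0  (cmp 8,0)
BGT top: taken
SUB r0, r0, #19 → r0=9-19=-10
ADD r0, r0, #19 → r0=(-10)+19=9
XOR r0, r0, #15 → r0=9^15=6
SUB r6, r6, #2 → r6=8-2=6
CMP r6, #0  (cmp 6,0)
BGT top: taken
SUB r0, r0, #19 → r0=6-19=-13
ADD r0, r0, #19 → r0=(-13)+19=6
XOR r0, r0, #15 → r0=6^15=9
SUB r6, r6, #2 → r6=6-2=4
CMP r6, #0  (cmp 4,0)
BGT top: taken
SUB r0, r0, #19 → r0=9-19=-10
ADD r0, r0, #19 → r0=(-10)+19=9
XOR r0, r0, #15 → r0=9^15=6
SUB r6, r6, #2 → r6=4-2=2
CMP r6, #0  (cmp 2,0)
BGT top: taken
SUB r0, r0, #19 → r0=6-19=-13
ADD r0, r0, #19 → r0=(-13)+19=6
XOR r0, r0, #15 → r0=6^15=9
SUB r6, r6, #2 → r6=2-2=0
CMP r6, #0  (cmp 0,0)
BGT top: not taken
XOR r0, r0, #9 → r0=9^9=0
halt.

0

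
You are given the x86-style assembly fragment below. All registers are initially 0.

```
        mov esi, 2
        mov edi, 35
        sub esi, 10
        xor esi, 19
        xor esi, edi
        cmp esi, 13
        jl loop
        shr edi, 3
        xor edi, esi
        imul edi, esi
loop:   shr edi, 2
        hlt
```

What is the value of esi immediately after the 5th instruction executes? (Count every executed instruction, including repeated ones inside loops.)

-56

mov esi, 2 → esi=2
mov edi, 35 → edi=35
sub esi, 10 → esi=2-10=-8
xor esi, 19 → esi=(-8)^19=-21
xor esi, edi → esi=(-21)^35=-56
After step 5: esi = -56.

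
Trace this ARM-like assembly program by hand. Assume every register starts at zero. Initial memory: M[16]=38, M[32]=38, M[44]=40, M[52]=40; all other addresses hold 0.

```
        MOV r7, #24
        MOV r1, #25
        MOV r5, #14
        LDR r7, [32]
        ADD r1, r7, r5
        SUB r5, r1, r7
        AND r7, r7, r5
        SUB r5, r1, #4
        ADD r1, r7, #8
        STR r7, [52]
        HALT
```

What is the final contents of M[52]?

after MOV r7, #24: r7=24
after MOV r1, #25: r1=25
after MOV r5, #14: r5=14
after LDR r7, [32]: r7=M[32]=38
after ADD r1, r7, r5: r1=38+14=52
after SUB r5, r1, r7: r5=52-38=14
after AND r7, r7, r5: r7=38&14=6
after SUB r5, r1, #4: r5=52-4=48
after ADD r1, r7, #8: r1=6+8=14
STR r7, [52] → M[52]=6
halt.

6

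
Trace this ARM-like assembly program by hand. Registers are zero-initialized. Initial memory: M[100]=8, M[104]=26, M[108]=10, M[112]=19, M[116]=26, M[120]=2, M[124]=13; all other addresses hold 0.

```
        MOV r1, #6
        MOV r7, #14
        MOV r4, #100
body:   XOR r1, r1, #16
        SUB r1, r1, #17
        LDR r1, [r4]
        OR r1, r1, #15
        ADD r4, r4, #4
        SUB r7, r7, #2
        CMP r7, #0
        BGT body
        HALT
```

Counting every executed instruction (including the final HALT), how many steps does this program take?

60

r1=6
r7=14
r4=100
r1=6^16=22
r1=22-17=5
r1=M[100]=8
r1=8|15=15
r4=100+4=104
r7=14-2=12
CMP r7, #0  (cmp 12,0)
BGT body: taken
r1=15^16=31
r1=31-17=14
r1=M[104]=26
r1=26|15=31
r4=104+4=108
r7=12-2=10
CMP r7, #0  (cmp 10,0)
BGT body: taken
r1=31^16=15
r1=15-17=-2
r1=M[108]=10
r1=10|15=15
r4=108+4=112
r7=10-2=8
CMP r7, #0  (cmp 8,0)
BGT body: taken
r1=15^16=31
r1=31-17=14
r1=M[112]=19
r1=19|15=31
r4=112+4=116
r7=8-2=6
CMP r7, #0  (cmp 6,0)
BGT body: taken
r1=31^16=15
r1=15-17=-2
r1=M[116]=26
r1=26|15=31
r4=116+4=120
r7=6-2=4
CMP r7, #0  (cmp 4,0)
BGT body: taken
r1=31^16=15
r1=15-17=-2
r1=M[120]=2
r1=2|15=15
r4=120+4=124
r7=4-2=2
CMP r7, #0  (cmp 2,0)
BGT body: taken
r1=15^16=31
r1=31-17=14
r1=M[124]=13
r1=13|15=15
r4=124+4=128
r7=2-2=0
CMP r7, #0  (cmp 0,0)
BGT body: not taken
halt.
Total executed instructions: 60.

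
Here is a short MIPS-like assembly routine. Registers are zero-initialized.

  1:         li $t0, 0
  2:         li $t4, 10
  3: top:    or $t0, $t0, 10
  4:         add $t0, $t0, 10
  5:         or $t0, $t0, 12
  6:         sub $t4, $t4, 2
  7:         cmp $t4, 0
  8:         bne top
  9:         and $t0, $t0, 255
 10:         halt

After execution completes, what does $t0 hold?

92

li $t0, 0 → $t0=0
li $t4, 10 → $t4=10
or $t0, $t0, 10 → $t0=0|10=10
add $t0, $t0, 10 → $t0=10+10=20
or $t0, $t0, 12 → $t0=20|12=28
sub $t4, $t4, 2 → $t4=10-2=8
cmp $t4, 0  (cmp 8,0)
bne top: taken
or $t0, $t0, 10 → $t0=28|10=30
add $t0, $t0, 10 → $t0=30+10=40
or $t0, $t0, 12 → $t0=40|12=44
sub $t4, $t4, 2 → $t4=8-2=6
cmp $t4, 0  (cmp 6,0)
bne top: taken
or $t0, $t0, 10 → $t0=44|10=46
add $t0, $t0, 10 → $t0=46+10=56
or $t0, $t0, 12 → $t0=56|12=60
sub $t4, $t4, 2 → $t4=6-2=4
cmp $t4, 0  (cmp 4,0)
bne top: taken
or $t0, $t0, 10 → $t0=60|10=62
add $t0, $t0, 10 → $t0=62+10=72
or $t0, $t0, 12 → $t0=72|12=76
sub $t4, $t4, 2 → $t4=4-2=2
cmp $t4, 0  (cmp 2,0)
bne top: taken
or $t0, $t0, 10 → $t0=76|10=78
add $t0, $t0, 10 → $t0=78+10=88
or $t0, $t0, 12 → $t0=88|12=92
sub $t4, $t4, 2 → $t4=2-2=0
cmp $t4, 0  (cmp 0,0)
bne top: not taken
and $t0, $t0, 255 → $t0=92&255=92
halt.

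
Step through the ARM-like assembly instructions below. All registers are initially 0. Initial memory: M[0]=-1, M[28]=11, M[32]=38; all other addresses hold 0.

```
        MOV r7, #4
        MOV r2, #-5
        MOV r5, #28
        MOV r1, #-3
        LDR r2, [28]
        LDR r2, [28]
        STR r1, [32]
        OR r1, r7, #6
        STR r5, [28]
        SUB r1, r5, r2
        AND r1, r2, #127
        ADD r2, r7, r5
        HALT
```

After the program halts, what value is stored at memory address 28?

r7=4
r2=-5
r5=28
r1=-3
r2=M[28]=11
r2=M[28]=11
STR r1, [32] → M[32]=-3
r1=4|6=6
STR r5, [28] → M[28]=28
r1=28-11=17
r1=11&127=11
r2=4+28=32
halt.

28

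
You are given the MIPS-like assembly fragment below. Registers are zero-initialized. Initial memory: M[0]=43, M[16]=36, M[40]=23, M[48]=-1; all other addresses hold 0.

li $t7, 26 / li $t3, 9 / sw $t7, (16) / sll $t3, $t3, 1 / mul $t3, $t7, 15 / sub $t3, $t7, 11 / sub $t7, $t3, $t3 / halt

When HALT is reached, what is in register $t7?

after li $t7, 26: $t7=26
after li $t3, 9: $t3=9
sw $t7, (16) → M[16]=26
after sll $t3, $t3, 1: $t3=9<<1=18
after mul $t3, $t7, 15: $t3=26*15=390
after sub $t3, $t7, 11: $t3=26-11=15
after sub $t7, $t3, $t3: $t7=15-15=0
halt.

0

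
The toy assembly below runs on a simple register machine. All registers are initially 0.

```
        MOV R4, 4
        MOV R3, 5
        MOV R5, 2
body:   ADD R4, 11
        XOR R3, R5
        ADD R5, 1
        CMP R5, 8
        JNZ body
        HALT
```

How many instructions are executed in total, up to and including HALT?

34

MOV R4, 4 → R4=4
MOV R3, 5 → R3=5
MOV R5, 2 → R5=2
ADD R4, 11 → R4=4+11=15
XOR R3, R5 → R3=5^2=7
ADD R5, 1 → R5=2+1=3
CMP R5, 8  (cmp 3,8)
JNZ body: taken
ADD R4, 11 → R4=15+11=26
XOR R3, R5 → R3=7^3=4
ADD R5, 1 → R5=3+1=4
CMP R5, 8  (cmp 4,8)
JNZ body: taken
ADD R4, 11 → R4=26+11=37
XOR R3, R5 → R3=4^4=0
ADD R5, 1 → R5=4+1=5
CMP R5, 8  (cmp 5,8)
JNZ body: taken
ADD R4, 11 → R4=37+11=48
XOR R3, R5 → R3=0^5=5
ADD R5, 1 → R5=5+1=6
CMP R5, 8  (cmp 6,8)
JNZ body: taken
ADD R4, 11 → R4=48+11=59
XOR R3, R5 → R3=5^6=3
ADD R5, 1 → R5=6+1=7
CMP R5, 8  (cmp 7,8)
JNZ body: taken
ADD R4, 11 → R4=59+11=70
XOR R3, R5 → R3=3^7=4
ADD R5, 1 → R5=7+1=8
CMP R5, 8  (cmp 8,8)
JNZ body: not taken
halt.
Total executed instructions: 34.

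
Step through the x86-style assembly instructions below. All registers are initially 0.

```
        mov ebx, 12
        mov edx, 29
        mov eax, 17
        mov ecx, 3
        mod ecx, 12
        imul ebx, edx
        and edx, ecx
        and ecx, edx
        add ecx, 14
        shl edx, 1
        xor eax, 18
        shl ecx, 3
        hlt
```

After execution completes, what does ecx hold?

after mov ebx, 12: ebx=12
after mov edx, 29: edx=29
after mov eax, 17: eax=17
after mov ecx, 3: ecx=3
after mod ecx, 12: ecx=3%12=3
after imul ebx, edx: ebx=12*29=348
after and edx, ecx: edx=29&3=1
after and ecx, edx: ecx=3&1=1
after add ecx, 14: ecx=1+14=15
after shl edx, 1: edx=1<<1=2
after xor eax, 18: eax=17^18=3
after shl ecx, 3: ecx=15<<3=120
halt.

120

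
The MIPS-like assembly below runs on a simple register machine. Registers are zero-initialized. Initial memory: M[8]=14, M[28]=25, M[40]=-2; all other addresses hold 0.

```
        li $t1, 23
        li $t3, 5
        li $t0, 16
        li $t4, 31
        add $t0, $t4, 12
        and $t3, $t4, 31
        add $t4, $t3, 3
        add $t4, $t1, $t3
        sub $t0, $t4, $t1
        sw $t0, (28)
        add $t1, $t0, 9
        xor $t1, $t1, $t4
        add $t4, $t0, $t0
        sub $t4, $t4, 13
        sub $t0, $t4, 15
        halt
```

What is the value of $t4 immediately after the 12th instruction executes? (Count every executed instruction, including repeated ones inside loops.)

54

li $t1, 23 → $t1=23
li $t3, 5 → $t3=5
li $t0, 16 → $t0=16
li $t4, 31 → $t4=31
add $t0, $t4, 12 → $t0=31+12=43
and $t3, $t4, 31 → $t3=31&31=31
add $t4, $t3, 3 → $t4=31+3=34
add $t4, $t1, $t3 → $t4=23+31=54
sub $t0, $t4, $t1 → $t0=54-23=31
sw $t0, (28) → M[28]=31
add $t1, $t0, 9 → $t1=31+9=40
xor $t1, $t1, $t4 → $t1=40^54=30
After step 12: $t4 = 54.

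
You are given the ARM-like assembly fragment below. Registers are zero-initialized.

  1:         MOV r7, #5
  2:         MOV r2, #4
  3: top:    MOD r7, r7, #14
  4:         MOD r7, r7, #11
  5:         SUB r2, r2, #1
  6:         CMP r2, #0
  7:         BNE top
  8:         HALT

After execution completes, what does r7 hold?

5

after MOV r7, #5: r7=5
after MOV r2, #4: r2=4
after MOD r7, r7, #14: r7=5%14=5
after MOD r7, r7, #11: r7=5%11=5
after SUB r2, r2, #1: r2=4-1=3
CMP r2, #0  (cmp 3,0)
BNE top: taken
after MOD r7, r7, #14: r7=5%14=5
after MOD r7, r7, #11: r7=5%11=5
after SUB r2, r2, #1: r2=3-1=2
CMP r2, #0  (cmp 2,0)
BNE top: taken
after MOD r7, r7, #14: r7=5%14=5
after MOD r7, r7, #11: r7=5%11=5
after SUB r2, r2, #1: r2=2-1=1
CMP r2, #0  (cmp 1,0)
BNE top: taken
after MOD r7, r7, #14: r7=5%14=5
after MOD r7, r7, #11: r7=5%11=5
after SUB r2, r2, #1: r2=1-1=0
CMP r2, #0  (cmp 0,0)
BNE top: not taken
halt.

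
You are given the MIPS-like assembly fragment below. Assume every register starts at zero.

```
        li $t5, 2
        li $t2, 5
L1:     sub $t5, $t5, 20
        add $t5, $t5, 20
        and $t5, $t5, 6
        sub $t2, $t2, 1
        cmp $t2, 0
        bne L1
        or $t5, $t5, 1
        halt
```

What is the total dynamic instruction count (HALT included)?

li $t5, 2 → $t5=2
li $t2, 5 → $t2=5
sub $t5, $t5, 20 → $t5=2-20=-18
add $t5, $t5, 20 → $t5=(-18)+20=2
and $t5, $t5, 6 → $t5=2&6=2
sub $t2, $t2, 1 → $t2=5-1=4
cmp $t2, 0  (cmp 4,0)
bne L1: taken
sub $t5, $t5, 20 → $t5=2-20=-18
add $t5, $t5, 20 → $t5=(-18)+20=2
and $t5, $t5, 6 → $t5=2&6=2
sub $t2, $t2, 1 → $t2=4-1=3
cmp $t2, 0  (cmp 3,0)
bne L1: taken
sub $t5, $t5, 20 → $t5=2-20=-18
add $t5, $t5, 20 → $t5=(-18)+20=2
and $t5, $t5, 6 → $t5=2&6=2
sub $t2, $t2, 1 → $t2=3-1=2
cmp $t2, 0  (cmp 2,0)
bne L1: taken
sub $t5, $t5, 20 → $t5=2-20=-18
add $t5, $t5, 20 → $t5=(-18)+20=2
and $t5, $t5, 6 → $t5=2&6=2
sub $t2, $t2, 1 → $t2=2-1=1
cmp $t2, 0  (cmp 1,0)
bne L1: taken
sub $t5, $t5, 20 → $t5=2-20=-18
add $t5, $t5, 20 → $t5=(-18)+20=2
and $t5, $t5, 6 → $t5=2&6=2
sub $t2, $t2, 1 → $t2=1-1=0
cmp $t2, 0  (cmp 0,0)
bne L1: not taken
or $t5, $t5, 1 → $t5=2|1=3
halt.
Total executed instructions: 34.

34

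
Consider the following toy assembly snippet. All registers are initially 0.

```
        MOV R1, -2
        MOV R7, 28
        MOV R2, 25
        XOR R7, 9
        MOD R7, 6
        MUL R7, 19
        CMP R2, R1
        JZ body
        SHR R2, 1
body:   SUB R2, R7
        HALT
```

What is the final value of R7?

57

R1=-2
R7=28
R2=25
R7=28^9=21
R7=21%6=3
R7=3*19=57
CMP R2, R1  (cmp 25,-2)
JZ body: not taken
R2=25>>1=12
R2=12-57=-45
halt.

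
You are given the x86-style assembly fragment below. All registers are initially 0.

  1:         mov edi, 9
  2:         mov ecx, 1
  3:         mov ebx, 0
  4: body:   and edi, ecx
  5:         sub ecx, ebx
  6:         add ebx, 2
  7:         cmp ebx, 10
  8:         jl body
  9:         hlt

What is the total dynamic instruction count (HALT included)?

mov edi, 9 → edi=9
mov ecx, 1 → ecx=1
mov ebx, 0 → ebx=0
and edi, ecx → edi=9&1=1
sub ecx, ebx → ecx=1-0=1
add ebx, 2 → ebx=0+2=2
cmp ebx, 10  (cmp 2,10)
jl body: taken
and edi, ecx → edi=1&1=1
sub ecx, ebx → ecx=1-2=-1
add ebx, 2 → ebx=2+2=4
cmp ebx, 10  (cmp 4,10)
jl body: taken
and edi, ecx → edi=1&(-1)=1
sub ecx, ebx → ecx=(-1)-4=-5
add ebx, 2 → ebx=4+2=6
cmp ebx, 10  (cmp 6,10)
jl body: taken
and edi, ecx → edi=1&(-5)=1
sub ecx, ebx → ecx=(-5)-6=-11
add ebx, 2 → ebx=6+2=8
cmp ebx, 10  (cmp 8,10)
jl body: taken
and edi, ecx → edi=1&(-11)=1
sub ecx, ebx → ecx=(-11)-8=-19
add ebx, 2 → ebx=8+2=10
cmp ebx, 10  (cmp 10,10)
jl body: not taken
halt.
Total executed instructions: 29.

29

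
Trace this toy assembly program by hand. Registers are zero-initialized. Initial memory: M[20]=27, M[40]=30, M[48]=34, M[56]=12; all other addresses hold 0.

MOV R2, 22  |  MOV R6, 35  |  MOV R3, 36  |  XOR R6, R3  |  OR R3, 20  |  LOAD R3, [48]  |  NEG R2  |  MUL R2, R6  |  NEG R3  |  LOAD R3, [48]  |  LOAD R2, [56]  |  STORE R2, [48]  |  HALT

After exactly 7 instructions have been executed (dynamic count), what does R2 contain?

-22

after MOV R2, 22: R2=22
after MOV R6, 35: R6=35
after MOV R3, 36: R3=36
after XOR R6, R3: R6=35^36=7
after OR R3, 20: R3=36|20=52
after LOAD R3, [48]: R3=M[48]=34
after NEG R2: R2=-(22)=-22
After step 7: R2 = -22.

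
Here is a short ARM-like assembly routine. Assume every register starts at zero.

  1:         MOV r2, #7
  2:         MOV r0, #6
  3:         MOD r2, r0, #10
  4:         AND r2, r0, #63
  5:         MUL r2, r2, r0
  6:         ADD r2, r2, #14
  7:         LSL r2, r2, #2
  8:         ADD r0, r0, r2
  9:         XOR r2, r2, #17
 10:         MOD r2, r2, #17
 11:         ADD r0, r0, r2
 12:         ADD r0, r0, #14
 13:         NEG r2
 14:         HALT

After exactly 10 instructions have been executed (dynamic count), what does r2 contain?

13

after MOV r2, #7: r2=7
after MOV r0, #6: r0=6
after MOD r2, r0, #10: r2=6%10=6
after AND r2, r0, #63: r2=6&63=6
after MUL r2, r2, r0: r2=6*6=36
after ADD r2, r2, #14: r2=36+14=50
after LSL r2, r2, #2: r2=50<<2=200
after ADD r0, r0, r2: r0=6+200=206
after XOR r2, r2, #17: r2=200^17=217
after MOD r2, r2, #17: r2=217%17=13
After step 10: r2 = 13.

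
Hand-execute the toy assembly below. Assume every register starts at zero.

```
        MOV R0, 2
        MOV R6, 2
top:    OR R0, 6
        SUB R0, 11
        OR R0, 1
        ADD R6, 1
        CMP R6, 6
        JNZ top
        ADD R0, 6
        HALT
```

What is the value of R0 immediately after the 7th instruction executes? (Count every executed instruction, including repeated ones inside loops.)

-5

R0=2
R6=2
R0=2|6=6
R0=6-11=-5
R0=(-5)|1=-5
R6=2+1=3
CMP R6, 6  (cmp 3,6)
After step 7: R0 = -5.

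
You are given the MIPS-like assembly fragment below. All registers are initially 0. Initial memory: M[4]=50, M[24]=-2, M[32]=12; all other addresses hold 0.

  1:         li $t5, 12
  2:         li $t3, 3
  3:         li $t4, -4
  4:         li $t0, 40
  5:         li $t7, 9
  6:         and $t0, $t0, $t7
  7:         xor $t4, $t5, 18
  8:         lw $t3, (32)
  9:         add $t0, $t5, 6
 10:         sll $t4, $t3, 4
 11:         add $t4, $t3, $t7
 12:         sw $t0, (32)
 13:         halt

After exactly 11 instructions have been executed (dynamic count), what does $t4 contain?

21

after li $t5, 12: $t5=12
after li $t3, 3: $t3=3
after li $t4, -4: $t4=-4
after li $t0, 40: $t0=40
after li $t7, 9: $t7=9
after and $t0, $t0, $t7: $t0=40&9=8
after xor $t4, $t5, 18: $t4=12^18=30
after lw $t3, (32): $t3=M[32]=12
after add $t0, $t5, 6: $t0=12+6=18
after sll $t4, $t3, 4: $t4=12<<4=192
after add $t4, $t3, $t7: $t4=12+9=21
After step 11: $t4 = 21.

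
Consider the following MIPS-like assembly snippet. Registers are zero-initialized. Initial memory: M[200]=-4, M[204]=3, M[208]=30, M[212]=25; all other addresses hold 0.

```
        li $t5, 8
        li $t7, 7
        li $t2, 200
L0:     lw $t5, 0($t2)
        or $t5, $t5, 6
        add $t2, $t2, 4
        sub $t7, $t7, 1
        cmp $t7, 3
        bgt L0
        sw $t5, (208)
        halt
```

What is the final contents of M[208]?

after li $t5, 8: $t5=8
after li $t7, 7: $t7=7
after li $t2, 200: $t2=200
after lw $t5, 0($t2): $t5=M[200]=-4
after or $t5, $t5, 6: $t5=(-4)|6=-2
after add $t2, $t2, 4: $t2=200+4=204
after sub $t7, $t7, 1: $t7=7-1=6
cmp $t7, 3  (cmp 6,3)
bgt L0: taken
after lw $t5, 0($t2): $t5=M[204]=3
after or $t5, $t5, 6: $t5=3|6=7
after add $t2, $t2, 4: $t2=204+4=208
after sub $t7, $t7, 1: $t7=6-1=5
cmp $t7, 3  (cmp 5,3)
bgt L0: taken
after lw $t5, 0($t2): $t5=M[208]=30
after or $t5, $t5, 6: $t5=30|6=30
after add $t2, $t2, 4: $t2=208+4=212
after sub $t7, $t7, 1: $t7=5-1=4
cmp $t7, 3  (cmp 4,3)
bgt L0: taken
after lw $t5, 0($t2): $t5=M[212]=25
after or $t5, $t5, 6: $t5=25|6=31
after add $t2, $t2, 4: $t2=212+4=216
after sub $t7, $t7, 1: $t7=4-1=3
cmp $t7, 3  (cmp 3,3)
bgt L0: not taken
sw $t5, (208) → M[208]=31
halt.

31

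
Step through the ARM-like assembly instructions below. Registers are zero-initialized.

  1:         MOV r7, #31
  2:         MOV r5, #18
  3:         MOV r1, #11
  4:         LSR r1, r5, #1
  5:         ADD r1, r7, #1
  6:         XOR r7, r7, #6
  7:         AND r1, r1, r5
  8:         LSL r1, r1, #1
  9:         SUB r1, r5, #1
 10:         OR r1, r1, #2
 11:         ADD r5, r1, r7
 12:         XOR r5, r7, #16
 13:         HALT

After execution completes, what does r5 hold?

r7=31
r5=18
r1=11
r1=18>>1=9
r1=31+1=32
r7=31^6=25
r1=32&18=0
r1=0<<1=0
r1=18-1=17
r1=17|2=19
r5=19+25=44
r5=25^16=9
halt.

9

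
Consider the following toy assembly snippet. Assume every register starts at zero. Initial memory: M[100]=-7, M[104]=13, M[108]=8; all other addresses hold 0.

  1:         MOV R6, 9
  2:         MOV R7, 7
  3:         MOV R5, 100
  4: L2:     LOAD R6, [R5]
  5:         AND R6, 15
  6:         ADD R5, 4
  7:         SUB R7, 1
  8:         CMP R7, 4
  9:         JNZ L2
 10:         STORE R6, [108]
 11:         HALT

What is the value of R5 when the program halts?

112

MOV R6, 9 → R6=9
MOV R7, 7 → R7=7
MOV R5, 100 → R5=100
LOAD R6, [R5] → R6=M[100]=-7
AND R6, 15 → R6=(-7)&15=9
ADD R5, 4 → R5=100+4=104
SUB R7, 1 → R7=7-1=6
CMP R7, 4  (cmp 6,4)
JNZ L2: taken
LOAD R6, [R5] → R6=M[104]=13
AND R6, 15 → R6=13&15=13
ADD R5, 4 → R5=104+4=108
SUB R7, 1 → R7=6-1=5
CMP R7, 4  (cmp 5,4)
JNZ L2: taken
LOAD R6, [R5] → R6=M[108]=8
AND R6, 15 → R6=8&15=8
ADD R5, 4 → R5=108+4=112
SUB R7, 1 → R7=5-1=4
CMP R7, 4  (cmp 4,4)
JNZ L2: not taken
STORE R6, [108] → M[108]=8
halt.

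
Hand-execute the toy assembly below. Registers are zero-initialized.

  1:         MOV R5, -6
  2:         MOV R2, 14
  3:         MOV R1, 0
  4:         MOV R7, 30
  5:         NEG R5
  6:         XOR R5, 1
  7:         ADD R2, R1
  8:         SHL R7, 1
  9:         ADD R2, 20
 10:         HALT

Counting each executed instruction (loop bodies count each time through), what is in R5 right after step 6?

MOV R5, -6 → R5=-6
MOV R2, 14 → R2=14
MOV R1, 0 → R1=0
MOV R7, 30 → R7=30
NEG R5 → R5=-(-6)=6
XOR R5, 1 → R5=6^1=7
After step 6: R5 = 7.

7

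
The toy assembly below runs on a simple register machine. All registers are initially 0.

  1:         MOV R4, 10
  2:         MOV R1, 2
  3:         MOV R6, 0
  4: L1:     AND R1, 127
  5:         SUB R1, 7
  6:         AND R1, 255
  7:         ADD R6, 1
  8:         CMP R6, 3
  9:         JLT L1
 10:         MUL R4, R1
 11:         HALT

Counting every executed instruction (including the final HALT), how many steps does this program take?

R4=10
R1=2
R6=0
R1=2&127=2
R1=2-7=-5
R1=(-5)&255=251
R6=0+1=1
CMP R6, 3  (cmp 1,3)
JLT L1: taken
R1=251&127=123
R1=123-7=116
R1=116&255=116
R6=1+1=2
CMP R6, 3  (cmp 2,3)
JLT L1: taken
R1=116&127=116
R1=116-7=109
R1=109&255=109
R6=2+1=3
CMP R6, 3  (cmp 3,3)
JLT L1: not taken
R4=10*109=1090
halt.
Total executed instructions: 23.

23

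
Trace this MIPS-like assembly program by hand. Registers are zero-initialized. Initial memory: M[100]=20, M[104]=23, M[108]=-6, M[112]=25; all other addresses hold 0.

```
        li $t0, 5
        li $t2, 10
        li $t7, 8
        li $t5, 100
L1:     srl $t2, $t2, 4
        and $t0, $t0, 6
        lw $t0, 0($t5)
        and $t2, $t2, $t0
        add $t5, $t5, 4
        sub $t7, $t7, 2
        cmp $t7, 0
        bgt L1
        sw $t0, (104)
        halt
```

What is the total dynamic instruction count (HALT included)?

38

$t0=5
$t2=10
$t7=8
$t5=100
$t2=10>>4=0
$t0=5&6=4
$t0=M[100]=20
$t2=0&20=0
$t5=100+4=104
$t7=8-2=6
cmp $t7, 0  (cmp 6,0)
bgt L1: taken
$t2=0>>4=0
$t0=20&6=4
$t0=M[104]=23
$t2=0&23=0
$t5=104+4=108
$t7=6-2=4
cmp $t7, 0  (cmp 4,0)
bgt L1: taken
$t2=0>>4=0
$t0=23&6=6
$t0=M[108]=-6
$t2=0&(-6)=0
$t5=108+4=112
$t7=4-2=2
cmp $t7, 0  (cmp 2,0)
bgt L1: taken
$t2=0>>4=0
$t0=(-6)&6=2
$t0=M[112]=25
$t2=0&25=0
$t5=112+4=116
$t7=2-2=0
cmp $t7, 0  (cmp 0,0)
bgt L1: not taken
sw $t0, (104) → M[104]=25
halt.
Total executed instructions: 38.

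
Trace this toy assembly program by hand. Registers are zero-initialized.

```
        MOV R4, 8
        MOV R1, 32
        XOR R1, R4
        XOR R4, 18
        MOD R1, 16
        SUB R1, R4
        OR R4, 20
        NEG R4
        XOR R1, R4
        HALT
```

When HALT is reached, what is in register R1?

12

R4=8
R1=32
R1=32^8=40
R4=8^18=26
R1=40%16=8
R1=8-26=-18
R4=26|20=30
R4=-(30)=-30
R1=(-18)^(-30)=12
halt.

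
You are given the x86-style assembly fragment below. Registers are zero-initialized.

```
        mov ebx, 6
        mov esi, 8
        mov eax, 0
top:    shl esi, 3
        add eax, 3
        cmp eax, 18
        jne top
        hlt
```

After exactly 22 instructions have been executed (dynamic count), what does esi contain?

262144

ebx=6
esi=8
eax=0
esi=8<<3=64
eax=0+3=3
cmp eax, 18  (cmp 3,18)
jne top: taken
esi=64<<3=512
eax=3+3=6
cmp eax, 18  (cmp 6,18)
jne top: taken
esi=512<<3=4096
eax=6+3=9
cmp eax, 18  (cmp 9,18)
jne top: taken
esi=4096<<3=32768
eax=9+3=12
cmp eax, 18  (cmp 12,18)
jne top: taken
esi=32768<<3=262144
eax=12+3=15
cmp eax, 18  (cmp 15,18)
After step 22: esi = 262144.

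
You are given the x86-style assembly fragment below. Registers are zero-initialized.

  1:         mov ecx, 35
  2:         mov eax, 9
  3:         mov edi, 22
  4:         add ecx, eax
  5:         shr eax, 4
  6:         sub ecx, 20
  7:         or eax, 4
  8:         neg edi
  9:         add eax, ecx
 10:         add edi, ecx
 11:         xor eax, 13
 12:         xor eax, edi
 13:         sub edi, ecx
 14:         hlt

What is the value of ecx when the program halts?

after mov ecx, 35: ecx=35
after mov eax, 9: eax=9
after mov edi, 22: edi=22
after add ecx, eax: ecx=35+9=44
after shr eax, 4: eax=9>>4=0
after sub ecx, 20: ecx=44-20=24
after or eax, 4: eax=0|4=4
after neg edi: edi=-(22)=-22
after add eax, ecx: eax=4+24=28
after add edi, ecx: edi=(-22)+24=2
after xor eax, 13: eax=28^13=17
after xor eax, edi: eax=17^2=19
after sub edi, ecx: edi=2-24=-22
halt.

24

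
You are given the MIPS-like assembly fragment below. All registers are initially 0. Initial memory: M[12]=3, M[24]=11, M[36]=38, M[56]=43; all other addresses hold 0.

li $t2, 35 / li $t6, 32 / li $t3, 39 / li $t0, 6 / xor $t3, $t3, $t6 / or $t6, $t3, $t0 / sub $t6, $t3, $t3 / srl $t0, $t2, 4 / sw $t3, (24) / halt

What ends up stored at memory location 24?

7

li $t2, 35 → $t2=35
li $t6, 32 → $t6=32
li $t3, 39 → $t3=39
li $t0, 6 → $t0=6
xor $t3, $t3, $t6 → $t3=39^32=7
or $t6, $t3, $t0 → $t6=7|6=7
sub $t6, $t3, $t3 → $t6=7-7=0
srl $t0, $t2, 4 → $t0=35>>4=2
sw $t3, (24) → M[24]=7
halt.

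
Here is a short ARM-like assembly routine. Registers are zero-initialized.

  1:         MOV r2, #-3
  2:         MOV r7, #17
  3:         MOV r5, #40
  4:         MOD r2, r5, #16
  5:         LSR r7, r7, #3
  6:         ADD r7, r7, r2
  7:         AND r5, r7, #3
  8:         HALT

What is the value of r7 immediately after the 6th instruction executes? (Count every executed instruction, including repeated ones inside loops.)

10

after MOV r2, #-3: r2=-3
after MOV r7, #17: r7=17
after MOV r5, #40: r5=40
after MOD r2, r5, #16: r2=40%16=8
after LSR r7, r7, #3: r7=17>>3=2
after ADD r7, r7, r2: r7=2+8=10
After step 6: r7 = 10.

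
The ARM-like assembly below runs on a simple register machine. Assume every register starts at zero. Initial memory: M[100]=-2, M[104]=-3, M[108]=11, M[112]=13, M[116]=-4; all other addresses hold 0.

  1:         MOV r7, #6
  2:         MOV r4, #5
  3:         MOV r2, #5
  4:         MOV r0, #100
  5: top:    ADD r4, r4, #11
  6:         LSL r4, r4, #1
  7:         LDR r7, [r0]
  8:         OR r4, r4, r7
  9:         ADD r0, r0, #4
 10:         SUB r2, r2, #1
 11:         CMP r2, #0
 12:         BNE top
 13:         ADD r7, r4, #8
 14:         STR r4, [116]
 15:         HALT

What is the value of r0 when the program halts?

r7=6
r4=5
r2=5
r0=100
r4=5+11=16
r4=16<<1=32
r7=M[100]=-2
r4=32|(-2)=-2
r0=100+4=104
r2=5-1=4
CMP r2, #0  (cmp 4,0)
BNE top: taken
r4=(-2)+11=9
r4=9<<1=18
r7=M[104]=-3
r4=18|(-3)=-1
r0=104+4=108
r2=4-1=3
CMP r2, #0  (cmp 3,0)
BNE top: taken
r4=(-1)+11=10
r4=10<<1=20
r7=M[108]=11
r4=20|11=31
r0=108+4=112
r2=3-1=2
CMP r2, #0  (cmp 2,0)
BNE top: taken
r4=31+11=42
r4=42<<1=84
r7=M[112]=13
r4=84|13=93
r0=112+4=116
r2=2-1=1
CMP r2, #0  (cmp 1,0)
BNE top: taken
r4=93+11=104
r4=104<<1=208
r7=M[116]=-4
r4=208|(-4)=-4
r0=116+4=120
r2=1-1=0
CMP r2, #0  (cmp 0,0)
BNE top: not taken
r7=(-4)+8=4
STR r4, [116] → M[116]=-4
halt.

120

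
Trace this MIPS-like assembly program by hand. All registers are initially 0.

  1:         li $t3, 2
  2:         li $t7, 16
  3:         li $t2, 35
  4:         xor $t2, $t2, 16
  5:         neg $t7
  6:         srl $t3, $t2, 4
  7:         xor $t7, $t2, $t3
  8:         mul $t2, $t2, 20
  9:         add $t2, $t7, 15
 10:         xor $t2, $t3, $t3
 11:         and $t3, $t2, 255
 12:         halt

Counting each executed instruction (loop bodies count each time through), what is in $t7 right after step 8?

48

li $t3, 2 → $t3=2
li $t7, 16 → $t7=16
li $t2, 35 → $t2=35
xor $t2, $t2, 16 → $t2=35^16=51
neg $t7 → $t7=-(16)=-16
srl $t3, $t2, 4 → $t3=51>>4=3
xor $t7, $t2, $t3 → $t7=51^3=48
mul $t2, $t2, 20 → $t2=51*20=1020
After step 8: $t7 = 48.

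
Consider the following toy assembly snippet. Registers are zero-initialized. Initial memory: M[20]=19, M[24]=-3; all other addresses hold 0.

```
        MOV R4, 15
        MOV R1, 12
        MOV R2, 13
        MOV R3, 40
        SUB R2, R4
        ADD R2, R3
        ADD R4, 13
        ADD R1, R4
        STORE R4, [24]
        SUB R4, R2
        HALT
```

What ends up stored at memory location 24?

28

MOV R4, 15 → R4=15
MOV R1, 12 → R1=12
MOV R2, 13 → R2=13
MOV R3, 40 → R3=40
SUB R2, R4 → R2=13-15=-2
ADD R2, R3 → R2=(-2)+40=38
ADD R4, 13 → R4=15+13=28
ADD R1, R4 → R1=12+28=40
STORE R4, [24] → M[24]=28
SUB R4, R2 → R4=28-38=-10
halt.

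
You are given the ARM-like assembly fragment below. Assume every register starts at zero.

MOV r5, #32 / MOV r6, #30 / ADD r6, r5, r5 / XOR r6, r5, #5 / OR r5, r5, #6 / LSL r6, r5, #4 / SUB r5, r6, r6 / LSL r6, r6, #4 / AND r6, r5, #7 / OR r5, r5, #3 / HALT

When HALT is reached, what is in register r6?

r5=32
r6=30
r6=32+32=64
r6=32^5=37
r5=32|6=38
r6=38<<4=608
r5=608-608=0
r6=608<<4=9728
r6=0&7=0
r5=0|3=3
halt.

0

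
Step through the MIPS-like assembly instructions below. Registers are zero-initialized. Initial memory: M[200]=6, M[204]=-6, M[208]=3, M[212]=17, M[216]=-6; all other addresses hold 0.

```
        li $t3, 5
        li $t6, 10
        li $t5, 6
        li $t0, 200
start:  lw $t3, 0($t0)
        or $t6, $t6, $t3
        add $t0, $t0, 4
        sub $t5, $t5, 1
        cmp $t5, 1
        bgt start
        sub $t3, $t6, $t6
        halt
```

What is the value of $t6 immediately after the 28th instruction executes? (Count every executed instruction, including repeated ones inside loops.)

-1

li $t3, 5 → $t3=5
li $t6, 10 → $t6=10
li $t5, 6 → $t5=6
li $t0, 200 → $t0=200
lw $t3, 0($t0) → $t3=M[200]=6
or $t6, $t6, $t3 → $t6=10|6=14
add $t0, $t0, 4 → $t0=200+4=204
sub $t5, $t5, 1 → $t5=6-1=5
cmp $t5, 1  (cmp 5,1)
bgt start: taken
lw $t3, 0($t0) → $t3=M[204]=-6
or $t6, $t6, $t3 → $t6=14|(-6)=-2
add $t0, $t0, 4 → $t0=204+4=208
sub $t5, $t5, 1 → $t5=5-1=4
cmp $t5, 1  (cmp 4,1)
bgt start: taken
lw $t3, 0($t0) → $t3=M[208]=3
or $t6, $t6, $t3 → $t6=(-2)|3=-1
add $t0, $t0, 4 → $t0=208+4=212
sub $t5, $t5, 1 → $t5=4-1=3
cmp $t5, 1  (cmp 3,1)
bgt start: taken
lw $t3, 0($t0) → $t3=M[212]=17
or $t6, $t6, $t3 → $t6=(-1)|17=-1
add $t0, $t0, 4 → $t0=212+4=216
sub $t5, $t5, 1 → $t5=3-1=2
cmp $t5, 1  (cmp 2,1)
bgt start: taken
After step 28: $t6 = -1.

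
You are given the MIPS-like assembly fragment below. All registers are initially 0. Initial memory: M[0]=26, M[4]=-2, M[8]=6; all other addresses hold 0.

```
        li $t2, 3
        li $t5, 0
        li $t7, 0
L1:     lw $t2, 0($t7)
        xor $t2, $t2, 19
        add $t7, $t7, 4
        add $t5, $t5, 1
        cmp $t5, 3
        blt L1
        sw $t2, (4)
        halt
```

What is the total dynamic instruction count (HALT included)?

23

after li $t2, 3: $t2=3
after li $t5, 0: $t5=0
after li $t7, 0: $t7=0
after lw $t2, 0($t7): $t2=M[0]=26
after xor $t2, $t2, 19: $t2=26^19=9
after add $t7, $t7, 4: $t7=0+4=4
after add $t5, $t5, 1: $t5=0+1=1
cmp $t5, 3  (cmp 1,3)
blt L1: taken
after lw $t2, 0($t7): $t2=M[4]=-2
after xor $t2, $t2, 19: $t2=(-2)^19=-19
after add $t7, $t7, 4: $t7=4+4=8
after add $t5, $t5, 1: $t5=1+1=2
cmp $t5, 3  (cmp 2,3)
blt L1: taken
after lw $t2, 0($t7): $t2=M[8]=6
after xor $t2, $t2, 19: $t2=6^19=21
after add $t7, $t7, 4: $t7=8+4=12
after add $t5, $t5, 1: $t5=2+1=3
cmp $t5, 3  (cmp 3,3)
blt L1: not taken
sw $t2, (4) → M[4]=21
halt.
Total executed instructions: 23.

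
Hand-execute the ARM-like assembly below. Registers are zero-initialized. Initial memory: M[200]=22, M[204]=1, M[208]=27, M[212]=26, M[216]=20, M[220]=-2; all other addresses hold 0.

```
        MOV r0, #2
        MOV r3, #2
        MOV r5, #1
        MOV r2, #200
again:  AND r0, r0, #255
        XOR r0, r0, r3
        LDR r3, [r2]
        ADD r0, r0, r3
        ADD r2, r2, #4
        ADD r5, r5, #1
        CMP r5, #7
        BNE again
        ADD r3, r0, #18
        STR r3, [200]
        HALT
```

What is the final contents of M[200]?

MOV r0, #2 → r0=2
MOV r3, #2 → r3=2
MOV r5, #1 → r5=1
MOV r2, #200 → r2=200
AND r0, r0, #255 → r0=2&255=2
XOR r0, r0, r3 → r0=2^2=0
LDR r3, [r2] → r3=M[200]=22
ADD r0, r0, r3 → r0=0+22=22
ADD r2, r2, #4 → r2=200+4=204
ADD r5, r5, #1 → r5=1+1=2
CMP r5, #7  (cmp 2,7)
BNE again: taken
AND r0, r0, #255 → r0=22&255=22
XOR r0, r0, r3 → r0=22^22=0
LDR r3, [r2] → r3=M[204]=1
ADD r0, r0, r3 → r0=0+1=1
ADD r2, r2, #4 → r2=204+4=208
ADD r5, r5, #1 → r5=2+1=3
CMP r5, #7  (cmp 3,7)
BNE again: taken
AND r0, r0, #255 → r0=1&255=1
XOR r0, r0, r3 → r0=1^1=0
LDR r3, [r2] → r3=M[208]=27
ADD r0, r0, r3 → r0=0+27=27
ADD r2, r2, #4 → r2=208+4=212
ADD r5, r5, #1 → r5=3+1=4
CMP r5, #7  (cmp 4,7)
BNE again: taken
AND r0, r0, #255 → r0=27&255=27
XOR r0, r0, r3 → r0=27^27=0
LDR r3, [r2] → r3=M[212]=26
ADD r0, r0, r3 → r0=0+26=26
ADD r2, r2, #4 → r2=212+4=216
ADD r5, r5, #1 → r5=4+1=5
CMP r5, #7  (cmp 5,7)
BNE again: taken
AND r0, r0, #255 → r0=26&255=26
XOR r0, r0, r3 → r0=26^26=0
LDR r3, [r2] → r3=M[216]=20
ADD r0, r0, r3 → r0=0+20=20
ADD r2, r2, #4 → r2=216+4=220
ADD r5, r5, #1 → r5=5+1=6
CMP r5, #7  (cmp 6,7)
BNE again: taken
AND r0, r0, #255 → r0=20&255=20
XOR r0, r0, r3 → r0=20^20=0
LDR r3, [r2] → r3=M[220]=-2
ADD r0, r0, r3 → r0=0+(-2)=-2
ADD r2, r2, #4 → r2=220+4=224
ADD r5, r5, #1 → r5=6+1=7
CMP r5, #7  (cmp 7,7)
BNE again: not taken
ADD r3, r0, #18 → r3=(-2)+18=16
STR r3, [200] → M[200]=16
halt.

16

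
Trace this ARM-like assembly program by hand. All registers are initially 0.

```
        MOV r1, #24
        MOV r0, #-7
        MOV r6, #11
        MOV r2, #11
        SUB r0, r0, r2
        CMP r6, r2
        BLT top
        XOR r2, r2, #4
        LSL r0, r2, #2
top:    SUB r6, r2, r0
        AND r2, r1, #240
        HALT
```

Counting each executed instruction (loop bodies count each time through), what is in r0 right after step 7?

r1=24
r0=-7
r6=11
r2=11
r0=(-7)-11=-18
CMP r6, r2  (cmp 11,11)
BLT top: not taken
After step 7: r0 = -18.

-18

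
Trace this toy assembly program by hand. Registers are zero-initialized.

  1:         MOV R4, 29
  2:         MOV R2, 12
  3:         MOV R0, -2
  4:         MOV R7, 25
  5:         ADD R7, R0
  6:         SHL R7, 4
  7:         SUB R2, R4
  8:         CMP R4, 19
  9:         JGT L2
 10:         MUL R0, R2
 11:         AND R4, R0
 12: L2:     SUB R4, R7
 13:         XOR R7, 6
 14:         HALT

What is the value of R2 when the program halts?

-17

after MOV R4, 29: R4=29
after MOV R2, 12: R2=12
after MOV R0, -2: R0=-2
after MOV R7, 25: R7=25
after ADD R7, R0: R7=25+(-2)=23
after SHL R7, 4: R7=23<<4=368
after SUB R2, R4: R2=12-29=-17
CMP R4, 19  (cmp 29,19)
JGT L2: taken
after SUB R4, R7: R4=29-368=-339
after XOR R7, 6: R7=368^6=374
halt.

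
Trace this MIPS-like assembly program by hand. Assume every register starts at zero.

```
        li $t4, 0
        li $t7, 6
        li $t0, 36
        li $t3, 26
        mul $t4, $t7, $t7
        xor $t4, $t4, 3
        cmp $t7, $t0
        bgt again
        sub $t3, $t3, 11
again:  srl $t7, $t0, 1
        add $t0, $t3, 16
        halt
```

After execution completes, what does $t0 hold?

$t4=0
$t7=6
$t0=36
$t3=26
$t4=6*6=36
$t4=36^3=39
cmp $t7, $t0  (cmp 6,36)
bgt again: not taken
$t3=26-11=15
$t7=36>>1=18
$t0=15+16=31
halt.

31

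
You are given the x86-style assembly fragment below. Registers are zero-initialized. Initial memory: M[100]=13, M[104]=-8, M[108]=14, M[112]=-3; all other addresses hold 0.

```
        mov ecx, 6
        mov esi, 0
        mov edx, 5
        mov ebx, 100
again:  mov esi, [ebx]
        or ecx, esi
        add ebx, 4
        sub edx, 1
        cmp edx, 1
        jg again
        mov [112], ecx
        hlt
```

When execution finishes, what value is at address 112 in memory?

after mov ecx, 6: ecx=6
after mov esi, 0: esi=0
after mov edx, 5: edx=5
after mov ebx, 100: ebx=100
after mov esi, [ebx]: esi=M[100]=13
after or ecx, esi: ecx=6|13=15
after add ebx, 4: ebx=100+4=104
after sub edx, 1: edx=5-1=4
cmp edx, 1  (cmp 4,1)
jg again: taken
after mov esi, [ebx]: esi=M[104]=-8
after or ecx, esi: ecx=15|(-8)=-1
after add ebx, 4: ebx=104+4=108
after sub edx, 1: edx=4-1=3
cmp edx, 1  (cmp 3,1)
jg again: taken
after mov esi, [ebx]: esi=M[108]=14
after or ecx, esi: ecx=(-1)|14=-1
after add ebx, 4: ebx=108+4=112
after sub edx, 1: edx=3-1=2
cmp edx, 1  (cmp 2,1)
jg again: taken
after mov esi, [ebx]: esi=M[112]=-3
after or ecx, esi: ecx=(-1)|(-3)=-1
after add ebx, 4: ebx=112+4=116
after sub edx, 1: edx=2-1=1
cmp edx, 1  (cmp 1,1)
jg again: not taken
mov [112], ecx → M[112]=-1
halt.

-1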